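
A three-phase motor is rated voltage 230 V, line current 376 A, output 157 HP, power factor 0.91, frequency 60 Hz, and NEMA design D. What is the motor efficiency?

P_out = 157 × 746 = 117122 W
P_in = √3·V_L·I_L·cosφ = 1.732 × 230 × 376 × 0.91 = 136303 W
η = P_out / P_in = 117122 / 136303 = 0.859 = 85.9%

85.9 %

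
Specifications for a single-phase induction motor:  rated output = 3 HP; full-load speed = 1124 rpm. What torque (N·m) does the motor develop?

P_out = 3 × 746 = 2238 W
ω = 2π × 1124/60 = 117.7 rad/s
τ = P_out/ω = 2238/117.7 = 19 N·m

19 N·m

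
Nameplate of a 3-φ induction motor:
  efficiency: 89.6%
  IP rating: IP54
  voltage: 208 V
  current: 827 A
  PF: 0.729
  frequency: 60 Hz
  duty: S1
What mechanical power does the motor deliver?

P_in = √3·V·I·cosφ = 1.732 × 208 × 827 × 0.729 = 217192 W
P_out = η·P_in = 0.896 × 217192 = 194604 W

195 kW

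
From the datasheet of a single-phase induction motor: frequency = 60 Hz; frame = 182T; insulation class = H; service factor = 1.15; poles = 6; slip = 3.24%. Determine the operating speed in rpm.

1161 rpm

n_s = 120f/p = 120×60/6 = 1200 rpm
n = n_s(1 − s) = 1200 × (1 − 0.0324) = 1161 rpm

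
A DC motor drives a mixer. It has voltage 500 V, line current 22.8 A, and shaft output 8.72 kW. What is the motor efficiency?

P_out = 8.72 kW = 8720 W
P_in = V·I = 500 × 22.8 = 11400 W
η = P_out / P_in = 8720 / 11400 = 0.765 = 76.5%

76.5 %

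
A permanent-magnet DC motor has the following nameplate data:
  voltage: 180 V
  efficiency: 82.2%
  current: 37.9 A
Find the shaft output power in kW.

P_in = V·I = 180 × 37.9 = 6822 W
P_out = η·P_in = 0.822 × 6822 = 5608 W

5.61 kW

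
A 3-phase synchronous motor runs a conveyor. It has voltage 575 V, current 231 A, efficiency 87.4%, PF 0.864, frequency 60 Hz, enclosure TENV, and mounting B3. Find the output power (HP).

233 HP

P_in = √3·V·I·cosφ = 1.732 × 575 × 231 × 0.864 = 198766 W
P_out = η·P_in = 0.874 × 198766 = 173721 W
= 173721/746 = 233 HP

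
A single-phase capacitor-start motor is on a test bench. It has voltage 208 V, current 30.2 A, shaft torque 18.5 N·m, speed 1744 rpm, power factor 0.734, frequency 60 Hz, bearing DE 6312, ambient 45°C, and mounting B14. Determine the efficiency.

73.3 %

ω = 2π × 1744/60 = 182.6 rad/s; P_out = τω = 18.5 × 182.6 = 3378 W
P_in = V·I·cosφ = 208 × 30.2 × 0.734 = 4611 W
η = P_out / P_in = 3378 / 4611 = 0.733 = 73.3%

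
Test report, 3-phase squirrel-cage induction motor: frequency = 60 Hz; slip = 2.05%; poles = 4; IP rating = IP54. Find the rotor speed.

1763 rpm

n_s = 120f/p = 120×60/4 = 1800 rpm
n = n_s(1 − s) = 1800 × (1 − 0.0205) = 1763 rpm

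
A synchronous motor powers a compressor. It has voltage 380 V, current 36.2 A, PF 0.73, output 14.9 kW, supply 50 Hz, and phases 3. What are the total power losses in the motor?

2490 W

P_in = √3·V·I·cosφ = 1.732×380×36.2×0.73 = 17393 W
P_out = 14900 W
Losses = P_in − P_out = 17393 − 14900 = 2493 W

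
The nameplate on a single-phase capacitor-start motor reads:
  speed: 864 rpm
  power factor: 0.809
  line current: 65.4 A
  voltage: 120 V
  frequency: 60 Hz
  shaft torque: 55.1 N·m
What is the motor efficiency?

ω = 2π × 864/60 = 90.48 rad/s; P_out = τω = 55.1 × 90.48 = 4985 W
P_in = V·I·cosφ = 120 × 65.4 × 0.809 = 6349 W
η = P_out / P_in = 4985 / 6349 = 0.785 = 78.5%

78.5 %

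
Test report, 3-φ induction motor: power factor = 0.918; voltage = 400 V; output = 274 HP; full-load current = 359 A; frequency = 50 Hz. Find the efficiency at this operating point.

89.5 %

P_out = 274 × 746 = 204404 W
P_in = √3·V_L·I_L·cosφ = 1.732 × 400 × 359 × 0.918 = 228321 W
η = P_out / P_in = 204404 / 228321 = 0.895 = 89.5%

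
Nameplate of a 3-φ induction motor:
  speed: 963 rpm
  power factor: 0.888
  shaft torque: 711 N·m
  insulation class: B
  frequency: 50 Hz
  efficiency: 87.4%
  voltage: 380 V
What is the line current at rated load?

ω = 2π×963/60 = 100.8 rad/s; P_out = τω = 711 × 100.8 = 71669 W
P_in = P_out / η = 71669 / 0.874 = 82001 W
I_L = P_in / (√3·V_L·cosφ) = 82001 / (1.732 × 380 × 0.888) = 140 A

140 A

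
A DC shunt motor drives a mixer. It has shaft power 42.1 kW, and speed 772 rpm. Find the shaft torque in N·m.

521 N·m

ω = 2π × 772/60 = 80.84 rad/s
τ = P/ω = 42100/80.84 = 521 N·m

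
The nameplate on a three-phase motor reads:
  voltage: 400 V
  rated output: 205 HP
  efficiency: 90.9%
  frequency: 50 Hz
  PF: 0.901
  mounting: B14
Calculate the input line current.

P_out = 205 × 746 = 152930 W
P_in = P_out / η = 152930 / 0.909 = 168240 W
I_L = P_in / (√3·V_L·cosφ) = 168240 / (1.732 × 400 × 0.901) = 270 A

270 A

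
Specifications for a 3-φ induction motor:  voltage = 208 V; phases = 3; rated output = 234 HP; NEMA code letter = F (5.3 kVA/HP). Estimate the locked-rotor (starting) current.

S_LR = 5.3 × 234 = 1240.2 kVA
I_LR = S_LR/(√3·V_L) = 1240200/(1.732×208) = 3440 A

3440 A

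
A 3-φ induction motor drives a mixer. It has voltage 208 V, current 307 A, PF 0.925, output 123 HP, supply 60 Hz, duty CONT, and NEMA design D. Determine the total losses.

P_in = √3·V·I·cosφ = 1.732×208×307×0.925 = 102304 W
P_out = 123×746 = 91758 W
Losses = P_in − P_out = 102304 − 91758 = 10546 W

10.5 kW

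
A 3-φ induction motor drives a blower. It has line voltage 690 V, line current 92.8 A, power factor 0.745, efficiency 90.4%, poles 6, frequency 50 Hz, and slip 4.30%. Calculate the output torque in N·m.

745 N·m

P_in = √3·V·I·cosφ = 1.732 × 690 × 92.8 × 0.745 = 82623 W
P_out = η·P_in = 0.904 × 82623 = 74691 W
n_s = 120×50/6 = 1000 rpm; n = 1000×(1−0.043) = 957 rpm
ω = 2π×957/60 = 100.2 rad/s
τ = P_out/ω = 74691/100.2 = 745 N·m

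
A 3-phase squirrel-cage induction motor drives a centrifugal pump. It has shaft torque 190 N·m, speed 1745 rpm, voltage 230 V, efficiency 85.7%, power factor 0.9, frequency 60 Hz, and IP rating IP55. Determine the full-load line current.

ω = 2π×1745/60 = 182.7 rad/s; P_out = τω = 190 × 182.7 = 34713 W
P_in = P_out / η = 34713 / 0.857 = 40505 W
I_L = P_in / (√3·V_L·cosφ) = 40505 / (1.732 × 230 × 0.9) = 113 A

113 A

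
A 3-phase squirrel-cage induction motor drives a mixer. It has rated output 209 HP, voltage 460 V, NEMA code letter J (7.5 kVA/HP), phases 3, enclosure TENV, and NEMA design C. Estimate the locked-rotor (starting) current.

S_LR = 7.5 × 209 = 1567.5 kVA
I_LR = S_LR/(√3·V_L) = 1567500/(1.732×460) = 1970 A

1970 A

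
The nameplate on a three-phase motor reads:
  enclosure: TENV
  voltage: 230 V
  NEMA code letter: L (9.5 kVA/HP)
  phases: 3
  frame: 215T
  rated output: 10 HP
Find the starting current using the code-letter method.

238 A

S_LR = 9.5 × 10 = 95 kVA
I_LR = S_LR/(√3·V_L) = 95000/(1.732×230) = 238 A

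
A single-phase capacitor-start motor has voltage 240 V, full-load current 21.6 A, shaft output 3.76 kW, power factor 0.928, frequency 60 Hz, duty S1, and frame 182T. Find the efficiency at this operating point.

78.2 %

P_out = 3.76 kW = 3760 W
P_in = V·I·cosφ = 240 × 21.6 × 0.928 = 4811 W
η = P_out / P_in = 3760 / 4811 = 0.782 = 78.2%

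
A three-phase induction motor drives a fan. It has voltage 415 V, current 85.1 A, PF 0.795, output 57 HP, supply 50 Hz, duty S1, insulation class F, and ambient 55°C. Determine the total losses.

6.11 kW

P_in = √3·V·I·cosφ = 1.732×415×85.1×0.795 = 48629 W
P_out = 57×746 = 42522 W
Losses = P_in − P_out = 48629 − 42522 = 6107 W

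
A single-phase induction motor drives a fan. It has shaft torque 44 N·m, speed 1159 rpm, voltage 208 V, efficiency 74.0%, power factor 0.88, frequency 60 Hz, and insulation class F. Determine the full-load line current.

39.4 A

ω = 2π×1159/60 = 121.4 rad/s; P_out = τω = 44 × 121.4 = 5342 W
P_in = P_out / η = 5342 / 0.740 = 7219 W
I = P_in / (V·cosφ) = 7219 / (208 × 0.88) = 39.4 A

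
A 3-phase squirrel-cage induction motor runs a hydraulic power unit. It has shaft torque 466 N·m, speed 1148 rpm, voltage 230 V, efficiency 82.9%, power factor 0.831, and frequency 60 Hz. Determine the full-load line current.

204 A

ω = 2π×1148/60 = 120.2 rad/s; P_out = τω = 466 × 120.2 = 56013 W
P_in = P_out / η = 56013 / 0.829 = 67567 W
I_L = P_in / (√3·V_L·cosφ) = 67567 / (1.732 × 230 × 0.831) = 204 A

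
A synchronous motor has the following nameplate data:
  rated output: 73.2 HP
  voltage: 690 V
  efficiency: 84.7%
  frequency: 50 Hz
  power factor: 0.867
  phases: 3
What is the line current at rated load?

62.2 A

P_out = 73.2 × 746 = 54607 W
P_in = P_out / η = 54607 / 0.847 = 64471 W
I_L = P_in / (√3·V_L·cosφ) = 64471 / (1.732 × 690 × 0.867) = 62.2 A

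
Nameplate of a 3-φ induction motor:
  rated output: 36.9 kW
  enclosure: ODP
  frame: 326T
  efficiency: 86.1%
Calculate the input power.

P_out = 36900 W
P_in = P_out/η = 36900/0.861 = 42857 W = 42.9 kW

42.9 kW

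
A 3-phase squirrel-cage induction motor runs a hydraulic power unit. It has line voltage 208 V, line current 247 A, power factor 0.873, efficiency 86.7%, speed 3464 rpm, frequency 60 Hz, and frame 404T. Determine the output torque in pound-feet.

137 lb·ft

P_in = √3·V·I·cosφ = 1.732 × 208 × 247 × 0.873 = 77682 W
P_out = η·P_in = 0.867 × 77682 = 67350 W
n = 3464 rpm
ω = 2π×3464/60 = 362.7 rad/s
τ = P_out/ω = 67350/362.7 = 185.7 N·m
In lb·ft: 185.7/1.356 = 137 lb·ft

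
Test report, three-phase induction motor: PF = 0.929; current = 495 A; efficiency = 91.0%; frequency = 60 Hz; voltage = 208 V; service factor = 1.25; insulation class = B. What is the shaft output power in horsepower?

P_in = √3·V·I·cosφ = 1.732 × 208 × 495 × 0.929 = 165666 W
P_out = η·P_in = 0.91 × 165666 = 150756 W
= 150756/746 = 202 HP

202 HP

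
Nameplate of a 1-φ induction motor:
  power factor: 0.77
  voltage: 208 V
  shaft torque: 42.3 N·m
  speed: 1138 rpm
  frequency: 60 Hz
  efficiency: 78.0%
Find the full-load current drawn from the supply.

40.4 A

ω = 2π×1138/60 = 119.2 rad/s; P_out = τω = 42.3 × 119.2 = 5042 W
P_in = P_out / η = 5042 / 0.780 = 6464 W
I = P_in / (V·cosφ) = 6464 / (208 × 0.77) = 40.4 A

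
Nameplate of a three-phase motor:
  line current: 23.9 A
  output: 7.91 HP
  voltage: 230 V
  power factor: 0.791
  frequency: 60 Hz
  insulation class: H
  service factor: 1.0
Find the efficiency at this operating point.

78.4 %

P_out = 7.91 × 746 = 5901 W
P_in = √3·V_L·I_L·cosφ = 1.732 × 230 × 23.9 × 0.791 = 7531 W
η = P_out / P_in = 5901 / 7531 = 0.784 = 78.4%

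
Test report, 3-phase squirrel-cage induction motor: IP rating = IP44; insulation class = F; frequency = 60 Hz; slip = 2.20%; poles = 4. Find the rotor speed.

1760 rpm

n_s = 120f/p = 120×60/4 = 1800 rpm
n = n_s(1 − s) = 1800 × (1 − 0.022) = 1760 rpm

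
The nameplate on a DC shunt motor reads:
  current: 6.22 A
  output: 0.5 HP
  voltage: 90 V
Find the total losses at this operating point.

P_in = V·I = 90×6.22 = 560 W
P_out = 0.5×746 = 373 W
Losses = P_in − P_out = 560 − 373 = 187 W

187 W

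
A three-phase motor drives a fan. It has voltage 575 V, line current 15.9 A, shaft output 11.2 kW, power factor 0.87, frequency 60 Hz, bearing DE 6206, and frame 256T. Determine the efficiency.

81.3 %

P_out = 11.2 kW = 11200 W
P_in = √3·V_L·I_L·cosφ = 1.732 × 575 × 15.9 × 0.87 = 13776 W
η = P_out / P_in = 11200 / 13776 = 0.813 = 81.3%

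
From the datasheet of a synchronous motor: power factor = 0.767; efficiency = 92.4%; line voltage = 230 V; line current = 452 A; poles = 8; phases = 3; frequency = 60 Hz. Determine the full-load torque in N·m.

1350 N·m

P_in = √3·V·I·cosφ = 1.732 × 230 × 452 × 0.767 = 138105 W
P_out = η·P_in = 0.924 × 138105 = 127609 W
n = n_s = 120×60/8 = 900 rpm (synchronous)
ω = 2π×900/60 = 94.25 rad/s
τ = P_out/ω = 127609/94.25 = 1350 N·m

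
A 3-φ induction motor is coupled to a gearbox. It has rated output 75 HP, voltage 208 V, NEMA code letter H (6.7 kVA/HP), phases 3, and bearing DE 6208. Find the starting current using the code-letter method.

1390 A

S_LR = 6.7 × 75 = 502.5 kVA
I_LR = S_LR/(√3·V_L) = 502500/(1.732×208) = 1390 A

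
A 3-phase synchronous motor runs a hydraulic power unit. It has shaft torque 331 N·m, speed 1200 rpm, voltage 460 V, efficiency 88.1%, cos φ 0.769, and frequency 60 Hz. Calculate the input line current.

77.1 A

ω = 2π×1200/60 = 125.7 rad/s; P_out = τω = 331 × 125.7 = 41607 W
P_in = P_out / η = 41607 / 0.881 = 47227 W
I_L = P_in / (√3·V_L·cosφ) = 47227 / (1.732 × 460 × 0.769) = 77.1 A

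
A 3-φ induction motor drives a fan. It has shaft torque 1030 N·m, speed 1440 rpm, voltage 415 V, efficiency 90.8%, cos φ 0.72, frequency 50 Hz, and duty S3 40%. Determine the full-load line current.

331 A

ω = 2π×1440/60 = 150.8 rad/s; P_out = τω = 1030 × 150.8 = 155324 W
P_in = P_out / η = 155324 / 0.908 = 171062 W
I_L = P_in / (√3·V_L·cosφ) = 171062 / (1.732 × 415 × 0.72) = 331 A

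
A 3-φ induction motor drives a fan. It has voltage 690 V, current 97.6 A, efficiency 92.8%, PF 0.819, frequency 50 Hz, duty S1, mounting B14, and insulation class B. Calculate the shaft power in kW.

88.7 kW

P_in = √3·V·I·cosφ = 1.732 × 690 × 97.6 × 0.819 = 95528 W
P_out = η·P_in = 0.928 × 95528 = 88650 W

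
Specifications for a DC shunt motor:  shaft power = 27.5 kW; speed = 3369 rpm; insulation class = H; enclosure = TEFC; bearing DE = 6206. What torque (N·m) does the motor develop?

77.9 N·m

ω = 2π × 3369/60 = 352.8 rad/s
τ = P/ω = 27500/352.8 = 77.9 N·m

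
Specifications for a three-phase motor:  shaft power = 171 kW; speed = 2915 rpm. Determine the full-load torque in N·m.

560 N·m

ω = 2π × 2915/60 = 305.3 rad/s
τ = P/ω = 171000/305.3 = 560 N·m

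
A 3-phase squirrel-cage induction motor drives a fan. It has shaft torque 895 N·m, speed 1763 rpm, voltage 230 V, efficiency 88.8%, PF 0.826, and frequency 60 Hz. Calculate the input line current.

ω = 2π×1763/60 = 184.6 rad/s; P_out = τω = 895 × 184.6 = 165217 W
P_in = P_out / η = 165217 / 0.888 = 186055 W
I_L = P_in / (√3·V_L·cosφ) = 186055 / (1.732 × 230 × 0.826) = 565 A

565 A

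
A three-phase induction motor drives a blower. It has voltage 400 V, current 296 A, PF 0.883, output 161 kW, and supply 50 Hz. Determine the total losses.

P_in = √3·V·I·cosφ = 1.732×400×296×0.883 = 181076 W
P_out = 161000 W
Losses = P_in − P_out = 181076 − 161000 = 20076 W

20100 W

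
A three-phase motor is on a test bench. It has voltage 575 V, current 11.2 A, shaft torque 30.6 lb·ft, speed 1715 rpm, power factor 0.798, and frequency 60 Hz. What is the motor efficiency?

83.7 %

τ = 30.6 lb·ft × 1.356 = 41.49 N·m
ω = 2π × 1715/60 = 179.6 rad/s; P_out = τω = 41.49 × 179.6 = 7452 W
P_in = √3·V_L·I_L·cosφ = 1.732 × 575 × 11.2 × 0.798 = 8901 W
η = P_out / P_in = 7452 / 8901 = 0.837 = 83.7%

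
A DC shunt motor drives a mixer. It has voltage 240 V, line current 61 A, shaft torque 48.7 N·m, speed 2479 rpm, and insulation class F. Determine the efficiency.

86.4 %

ω = 2π × 2479/60 = 259.6 rad/s; P_out = τω = 48.7 × 259.6 = 12643 W
P_in = V·I = 240 × 61 = 14640 W
η = P_out / P_in = 12643 / 14640 = 0.864 = 86.4%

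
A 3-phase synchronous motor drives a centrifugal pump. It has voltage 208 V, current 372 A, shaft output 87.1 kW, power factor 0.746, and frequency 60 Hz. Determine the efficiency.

P_out = 87.1 kW = 87100 W
P_in = √3·V_L·I_L·cosφ = 1.732 × 208 × 372 × 0.746 = 99975 W
η = P_out / P_in = 87100 / 99975 = 0.871 = 87.1%

87.1 %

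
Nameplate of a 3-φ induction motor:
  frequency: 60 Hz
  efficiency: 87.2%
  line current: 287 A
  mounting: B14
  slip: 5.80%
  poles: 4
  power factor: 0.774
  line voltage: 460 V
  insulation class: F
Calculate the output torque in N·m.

869 N·m

P_in = √3·V·I·cosφ = 1.732 × 460 × 287 × 0.774 = 176982 W
P_out = η·P_in = 0.872 × 176982 = 154328 W
n_s = 120×60/4 = 1800 rpm; n = 1800×(1−0.058) = 1696 rpm
ω = 2π×1696/60 = 177.6 rad/s
τ = P_out/ω = 154328/177.6 = 869 N·m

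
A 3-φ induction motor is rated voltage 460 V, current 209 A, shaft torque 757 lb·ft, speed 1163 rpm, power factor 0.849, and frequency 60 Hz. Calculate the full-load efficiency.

88.4 %

τ = 757 lb·ft × 1.356 = 1026 N·m
ω = 2π × 1163/60 = 121.8 rad/s; P_out = τω = 1026 × 121.8 = 124967 W
P_in = √3·V_L·I_L·cosφ = 1.732 × 460 × 209 × 0.849 = 141371 W
η = P_out / P_in = 124967 / 141371 = 0.884 = 88.4%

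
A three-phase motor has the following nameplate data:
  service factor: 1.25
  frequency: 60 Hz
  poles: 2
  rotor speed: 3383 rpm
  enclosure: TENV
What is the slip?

6.0 %

n_s = 120f/p = 120×60/2 = 3600 rpm
s = (n_s − n)/n_s = (3600 − 3383)/3600 = 0.0603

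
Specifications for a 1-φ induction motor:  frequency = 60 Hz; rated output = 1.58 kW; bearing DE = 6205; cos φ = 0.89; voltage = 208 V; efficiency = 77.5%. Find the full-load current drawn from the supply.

11 A

P_out = 1.58 kW = 1580 W
P_in = P_out / η = 1580 / 0.775 = 2039 W
I = P_in / (V·cosφ) = 2039 / (208 × 0.89) = 11 A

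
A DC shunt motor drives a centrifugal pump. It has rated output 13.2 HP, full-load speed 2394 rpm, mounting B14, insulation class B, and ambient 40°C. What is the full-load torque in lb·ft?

29 lb·ft

P_out = 13.2 × 746 = 9847 W
ω = 2π × 2394/60 = 250.7 rad/s
τ = P_out/ω = 9847/250.7 = 39.28 N·m
In lb·ft: 39.28/1.356 = 29 lb·ft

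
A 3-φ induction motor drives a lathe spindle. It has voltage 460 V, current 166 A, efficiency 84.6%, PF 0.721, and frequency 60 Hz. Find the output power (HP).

P_in = √3·V·I·cosφ = 1.732 × 460 × 166 × 0.721 = 95356 W
P_out = η·P_in = 0.846 × 95356 = 80671 W
= 80671/746 = 108 HP

108 HP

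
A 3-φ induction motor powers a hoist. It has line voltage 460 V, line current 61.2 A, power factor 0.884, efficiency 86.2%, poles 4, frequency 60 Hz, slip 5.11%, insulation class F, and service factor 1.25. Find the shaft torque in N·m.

208 N·m

P_in = √3·V·I·cosφ = 1.732 × 460 × 61.2 × 0.884 = 43103 W
P_out = η·P_in = 0.862 × 43103 = 37155 W
n_s = 120×60/4 = 1800 rpm; n = 1800×(1−0.0511) = 1708 rpm
ω = 2π×1708/60 = 178.9 rad/s
τ = P_out/ω = 37155/178.9 = 208 N·m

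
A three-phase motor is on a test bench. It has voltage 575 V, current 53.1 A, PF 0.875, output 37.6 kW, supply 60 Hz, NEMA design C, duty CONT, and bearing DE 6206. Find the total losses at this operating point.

P_in = √3·V·I·cosφ = 1.732×575×53.1×0.875 = 46272 W
P_out = 37600 W
Losses = P_in − P_out = 46272 − 37600 = 8672 W

8670 W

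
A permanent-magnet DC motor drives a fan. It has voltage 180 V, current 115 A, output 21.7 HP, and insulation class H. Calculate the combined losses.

4.51 kW

P_in = V·I = 180×115 = 20700 W
P_out = 21.7×746 = 16188 W
Losses = P_in − P_out = 20700 − 16188 = 4512 W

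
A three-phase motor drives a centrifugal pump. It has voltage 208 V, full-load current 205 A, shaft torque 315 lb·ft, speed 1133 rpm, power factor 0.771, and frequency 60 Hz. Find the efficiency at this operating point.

τ = 315 lb·ft × 1.356 = 427.1 N·m
ω = 2π × 1133/60 = 118.6 rad/s; P_out = τω = 427.1 × 118.6 = 50654 W
P_in = √3·V_L·I_L·cosφ = 1.732 × 208 × 205 × 0.771 = 56940 W
η = P_out / P_in = 50654 / 56940 = 0.890 = 89.0%

89.0 %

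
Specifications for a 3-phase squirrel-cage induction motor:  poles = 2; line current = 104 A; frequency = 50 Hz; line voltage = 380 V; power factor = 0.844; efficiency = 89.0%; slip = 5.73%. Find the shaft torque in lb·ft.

128 lb·ft

P_in = √3·V·I·cosφ = 1.732 × 380 × 104 × 0.844 = 57771 W
P_out = η·P_in = 0.89 × 57771 = 51416 W
n_s = 120×50/2 = 3000 rpm; n = 3000×(1−0.0573) = 2828 rpm
ω = 2π×2828/60 = 296.1 rad/s
τ = P_out/ω = 51416/296.1 = 173.6 N·m
In lb·ft: 173.6/1.356 = 128 lb·ft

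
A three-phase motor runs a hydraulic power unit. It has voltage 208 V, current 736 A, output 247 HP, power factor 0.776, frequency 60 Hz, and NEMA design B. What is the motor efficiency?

P_out = 247 × 746 = 184262 W
P_in = √3·V_L·I_L·cosφ = 1.732 × 208 × 736 × 0.776 = 205755 W
η = P_out / P_in = 184262 / 205755 = 0.896 = 89.6%

89.6 %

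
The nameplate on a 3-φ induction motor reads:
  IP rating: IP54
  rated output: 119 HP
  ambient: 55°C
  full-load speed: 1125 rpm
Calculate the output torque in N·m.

754 N·m

P_out = 119 × 746 = 88774 W
ω = 2π × 1125/60 = 117.8 rad/s
τ = P_out/ω = 88774/117.8 = 754 N·m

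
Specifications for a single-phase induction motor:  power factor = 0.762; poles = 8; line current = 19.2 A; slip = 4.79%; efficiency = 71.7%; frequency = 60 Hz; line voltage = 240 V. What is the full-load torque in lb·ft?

20.7 lb·ft

P_in = V·I·cosφ = 240 × 19.2 × 0.762 = 3511 W
P_out = η·P_in = 0.717 × 3511 = 2517 W
n_s = 120×60/8 = 900 rpm; n = 900×(1−0.0479) = 857 rpm
ω = 2π×857/60 = 89.74 rad/s
τ = P_out/ω = 2517/89.74 = 28.05 N·m
In lb·ft: 28.05/1.356 = 20.7 lb·ft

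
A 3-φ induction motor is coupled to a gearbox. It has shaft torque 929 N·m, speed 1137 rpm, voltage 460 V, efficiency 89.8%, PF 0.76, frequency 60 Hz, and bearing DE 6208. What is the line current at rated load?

ω = 2π×1137/60 = 119.1 rad/s; P_out = τω = 929 × 119.1 = 110644 W
P_in = P_out / η = 110644 / 0.898 = 123212 W
I_L = P_in / (√3·V_L·cosφ) = 123212 / (1.732 × 460 × 0.76) = 203 A

203 A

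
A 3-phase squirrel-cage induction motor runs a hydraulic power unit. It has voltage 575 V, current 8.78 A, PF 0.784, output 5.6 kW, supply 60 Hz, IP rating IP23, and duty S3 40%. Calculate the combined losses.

1.26 kW

P_in = √3·V·I·cosφ = 1.732×575×8.78×0.784 = 6855 W
P_out = 5600 W
Losses = P_in − P_out = 6855 − 5600 = 1255 W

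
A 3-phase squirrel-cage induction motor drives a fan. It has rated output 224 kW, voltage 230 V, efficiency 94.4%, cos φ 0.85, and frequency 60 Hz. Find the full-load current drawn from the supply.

701 A

P_out = 224 kW = 224000 W
P_in = P_out / η = 224000 / 0.944 = 237288 W
I_L = P_in / (√3·V_L·cosφ) = 237288 / (1.732 × 230 × 0.85) = 701 A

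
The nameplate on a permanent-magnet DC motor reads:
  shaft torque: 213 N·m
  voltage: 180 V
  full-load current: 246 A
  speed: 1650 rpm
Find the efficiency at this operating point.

ω = 2π × 1650/60 = 172.8 rad/s; P_out = τω = 213 × 172.8 = 36806 W
P_in = V·I = 180 × 246 = 44280 W
η = P_out / P_in = 36806 / 44280 = 0.831 = 83.1%

83.1 %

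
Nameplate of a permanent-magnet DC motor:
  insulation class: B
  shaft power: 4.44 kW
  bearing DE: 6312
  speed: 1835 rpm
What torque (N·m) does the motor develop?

ω = 2π × 1835/60 = 192.2 rad/s
τ = P/ω = 4440/192.2 = 23.1 N·m

23.1 N·m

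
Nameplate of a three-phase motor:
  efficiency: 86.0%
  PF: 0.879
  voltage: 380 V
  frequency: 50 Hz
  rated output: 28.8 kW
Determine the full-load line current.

P_out = 28.8 kW = 28800 W
P_in = P_out / η = 28800 / 0.860 = 33488 W
I_L = P_in / (√3·V_L·cosφ) = 33488 / (1.732 × 380 × 0.879) = 57.9 A

57.9 A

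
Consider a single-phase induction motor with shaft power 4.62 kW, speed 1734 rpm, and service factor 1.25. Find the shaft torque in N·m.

25.4 N·m

ω = 2π × 1734/60 = 181.6 rad/s
τ = P/ω = 4620/181.6 = 25.4 N·m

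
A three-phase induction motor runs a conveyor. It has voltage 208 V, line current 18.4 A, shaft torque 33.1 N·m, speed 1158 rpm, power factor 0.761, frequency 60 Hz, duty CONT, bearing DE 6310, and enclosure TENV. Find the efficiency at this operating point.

79.6 %

ω = 2π × 1158/60 = 121.3 rad/s; P_out = τω = 33.1 × 121.3 = 4015 W
P_in = √3·V_L·I_L·cosφ = 1.732 × 208 × 18.4 × 0.761 = 5044 W
η = P_out / P_in = 4015 / 5044 = 0.796 = 79.6%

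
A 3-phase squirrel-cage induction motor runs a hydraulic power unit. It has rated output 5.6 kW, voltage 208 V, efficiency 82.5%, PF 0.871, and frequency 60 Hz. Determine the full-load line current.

21.6 A

P_out = 5.6 kW = 5600 W
P_in = P_out / η = 5600 / 0.825 = 6788 W
I_L = P_in / (√3·V_L·cosφ) = 6788 / (1.732 × 208 × 0.871) = 21.6 A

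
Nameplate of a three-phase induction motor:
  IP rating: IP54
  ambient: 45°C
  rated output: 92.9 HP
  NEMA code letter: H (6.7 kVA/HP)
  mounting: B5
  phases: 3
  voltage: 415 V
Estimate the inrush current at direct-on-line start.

S_LR = 6.7 × 92.9 = 622.43 kVA
I_LR = S_LR/(√3·V_L) = 622430/(1.732×415) = 866 A

866 A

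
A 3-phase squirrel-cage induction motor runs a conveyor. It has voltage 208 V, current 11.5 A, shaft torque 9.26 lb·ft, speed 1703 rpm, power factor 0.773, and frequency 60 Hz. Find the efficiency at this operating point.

69.9 %

τ = 9.26 lb·ft × 1.356 = 12.56 N·m
ω = 2π × 1703/60 = 178.3 rad/s; P_out = τω = 12.56 × 178.3 = 2239 W
P_in = √3·V_L·I_L·cosφ = 1.732 × 208 × 11.5 × 0.773 = 3202 W
η = P_out / P_in = 2239 / 3202 = 0.699 = 69.9%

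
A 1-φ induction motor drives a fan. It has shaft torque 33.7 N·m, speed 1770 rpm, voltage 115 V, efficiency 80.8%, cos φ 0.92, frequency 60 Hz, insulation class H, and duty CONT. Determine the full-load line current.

ω = 2π×1770/60 = 185.4 rad/s; P_out = τω = 33.7 × 185.4 = 6248 W
P_in = P_out / η = 6248 / 0.808 = 7733 W
I = P_in / (V·cosφ) = 7733 / (115 × 0.92) = 73.1 A

73.1 A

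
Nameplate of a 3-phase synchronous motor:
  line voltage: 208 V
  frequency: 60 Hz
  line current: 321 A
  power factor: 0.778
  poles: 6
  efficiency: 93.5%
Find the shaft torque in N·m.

P_in = √3·V·I·cosφ = 1.732 × 208 × 321 × 0.778 = 89970 W
P_out = η·P_in = 0.935 × 89970 = 84122 W
n = n_s = 120×60/6 = 1200 rpm (synchronous)
ω = 2π×1200/60 = 125.7 rad/s
τ = P_out/ω = 84122/125.7 = 669 N·m

669 N·m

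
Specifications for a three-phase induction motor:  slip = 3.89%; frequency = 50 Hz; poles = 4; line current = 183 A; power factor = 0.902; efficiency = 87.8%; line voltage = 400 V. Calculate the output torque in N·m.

P_in = √3·V·I·cosφ = 1.732 × 400 × 183 × 0.902 = 114358 W
P_out = η·P_in = 0.878 × 114358 = 100406 W
n_s = 120×50/4 = 1500 rpm; n = 1500×(1−0.0389) = 1442 rpm
ω = 2π×1442/60 = 151 rad/s
τ = P_out/ω = 100406/151 = 665 N·m

665 N·m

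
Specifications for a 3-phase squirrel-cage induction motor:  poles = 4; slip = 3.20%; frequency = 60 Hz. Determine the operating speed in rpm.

n_s = 120f/p = 120×60/4 = 1800 rpm
n = n_s(1 − s) = 1800 × (1 − 0.032) = 1742 rpm

1742 rpm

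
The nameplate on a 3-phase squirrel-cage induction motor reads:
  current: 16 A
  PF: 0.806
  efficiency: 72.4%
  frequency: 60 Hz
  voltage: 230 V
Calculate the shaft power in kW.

P_in = √3·V·I·cosφ = 1.732 × 230 × 16 × 0.806 = 5137 W
P_out = η·P_in = 0.724 × 5137 = 3719 W

3.72 kW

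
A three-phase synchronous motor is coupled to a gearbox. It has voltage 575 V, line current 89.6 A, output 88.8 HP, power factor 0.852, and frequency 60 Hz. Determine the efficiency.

87.1 %

P_out = 88.8 × 746 = 66245 W
P_in = √3·V_L·I_L·cosφ = 1.732 × 575 × 89.6 × 0.852 = 76026 W
η = P_out / P_in = 66245 / 76026 = 0.871 = 87.1%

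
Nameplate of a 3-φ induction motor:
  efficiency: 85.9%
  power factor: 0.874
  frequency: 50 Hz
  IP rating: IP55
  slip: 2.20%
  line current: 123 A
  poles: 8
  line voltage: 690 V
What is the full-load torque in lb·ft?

1060 lb·ft

P_in = √3·V·I·cosφ = 1.732 × 690 × 123 × 0.874 = 128473 W
P_out = η·P_in = 0.859 × 128473 = 110358 W
n_s = 120×50/8 = 750 rpm; n = 750×(1−0.022) = 734 rpm
ω = 2π×734/60 = 76.86 rad/s
τ = P_out/ω = 110358/76.86 = 1436 N·m
In lb·ft: 1436/1.356 = 1060 lb·ft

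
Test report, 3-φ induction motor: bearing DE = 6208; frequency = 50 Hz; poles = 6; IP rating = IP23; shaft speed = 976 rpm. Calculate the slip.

2.40 %

n_s = 120f/p = 120×50/6 = 1000 rpm
s = (n_s − n)/n_s = (1000 − 976)/1000 = 0.0240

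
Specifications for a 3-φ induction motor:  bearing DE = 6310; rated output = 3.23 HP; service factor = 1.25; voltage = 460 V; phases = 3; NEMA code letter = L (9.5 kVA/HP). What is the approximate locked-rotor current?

38.5 A

S_LR = 9.5 × 3.23 = 30.685 kVA
I_LR = S_LR/(√3·V_L) = 30685/(1.732×460) = 38.5 A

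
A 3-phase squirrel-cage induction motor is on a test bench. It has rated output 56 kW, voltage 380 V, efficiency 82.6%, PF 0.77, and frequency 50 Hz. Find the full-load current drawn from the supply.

P_out = 56 kW = 56000 W
P_in = P_out / η = 56000 / 0.826 = 67797 W
I_L = P_in / (√3·V_L·cosφ) = 67797 / (1.732 × 380 × 0.77) = 134 A

134 A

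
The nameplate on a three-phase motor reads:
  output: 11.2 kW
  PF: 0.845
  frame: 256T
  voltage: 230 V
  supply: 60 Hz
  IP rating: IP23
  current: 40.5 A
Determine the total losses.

2.43 kW

P_in = √3·V·I·cosφ = 1.732×230×40.5×0.845 = 13633 W
P_out = 11200 W
Losses = P_in − P_out = 13633 − 11200 = 2433 W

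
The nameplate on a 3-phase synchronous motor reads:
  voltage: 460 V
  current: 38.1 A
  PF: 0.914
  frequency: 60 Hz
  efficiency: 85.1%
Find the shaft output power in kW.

23.6 kW

P_in = √3·V·I·cosφ = 1.732 × 460 × 38.1 × 0.914 = 27744 W
P_out = η·P_in = 0.851 × 27744 = 23610 W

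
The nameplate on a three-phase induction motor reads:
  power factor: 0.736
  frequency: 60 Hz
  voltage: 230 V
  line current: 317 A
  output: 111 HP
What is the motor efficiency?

P_out = 111 × 746 = 82806 W
P_in = √3·V_L·I_L·cosφ = 1.732 × 230 × 317 × 0.736 = 92942 W
η = P_out / P_in = 82806 / 92942 = 0.891 = 89.1%

89.1 %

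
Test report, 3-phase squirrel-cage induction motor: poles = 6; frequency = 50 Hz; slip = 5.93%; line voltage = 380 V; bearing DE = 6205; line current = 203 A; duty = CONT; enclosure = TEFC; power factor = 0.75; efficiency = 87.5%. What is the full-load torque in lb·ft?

656 lb·ft

P_in = √3·V·I·cosφ = 1.732 × 380 × 203 × 0.75 = 100205 W
P_out = η·P_in = 0.875 × 100205 = 87679 W
n_s = 120×50/6 = 1000 rpm; n = 1000×(1−0.0593) = 941 rpm
ω = 2π×941/60 = 98.54 rad/s
τ = P_out/ω = 87679/98.54 = 889.8 N·m
In lb·ft: 889.8/1.356 = 656 lb·ft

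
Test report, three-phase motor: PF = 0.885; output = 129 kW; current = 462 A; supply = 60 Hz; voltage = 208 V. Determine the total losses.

P_in = √3·V·I·cosφ = 1.732×208×462×0.885 = 147298 W
P_out = 129000 W
Losses = P_in − P_out = 147298 − 129000 = 18298 W

18.3 kW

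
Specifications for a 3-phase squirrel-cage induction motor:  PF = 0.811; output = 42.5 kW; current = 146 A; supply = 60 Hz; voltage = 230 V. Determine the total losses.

4670 W

P_in = √3·V·I·cosφ = 1.732×230×146×0.811 = 47168 W
P_out = 42500 W
Losses = P_in − P_out = 47168 − 42500 = 4668 W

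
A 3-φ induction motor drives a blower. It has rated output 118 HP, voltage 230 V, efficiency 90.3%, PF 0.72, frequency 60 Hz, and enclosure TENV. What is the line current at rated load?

340 A

P_out = 118 × 746 = 88028 W
P_in = P_out / η = 88028 / 0.903 = 97484 W
I_L = P_in / (√3·V_L·cosφ) = 97484 / (1.732 × 230 × 0.72) = 340 A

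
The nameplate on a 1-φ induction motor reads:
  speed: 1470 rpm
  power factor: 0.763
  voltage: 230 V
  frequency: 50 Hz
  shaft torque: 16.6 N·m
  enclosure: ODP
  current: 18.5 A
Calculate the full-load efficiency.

ω = 2π × 1470/60 = 153.9 rad/s; P_out = τω = 16.6 × 153.9 = 2555 W
P_in = V·I·cosφ = 230 × 18.5 × 0.763 = 3247 W
η = P_out / P_in = 2555 / 3247 = 0.787 = 78.7%

78.7 %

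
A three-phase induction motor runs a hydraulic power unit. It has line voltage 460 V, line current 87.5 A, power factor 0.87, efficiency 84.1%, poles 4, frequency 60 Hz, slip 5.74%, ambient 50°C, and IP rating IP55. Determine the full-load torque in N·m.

P_in = √3·V·I·cosφ = 1.732 × 460 × 87.5 × 0.87 = 60650 W
P_out = η·P_in = 0.841 × 60650 = 51007 W
n_s = 120×60/4 = 1800 rpm; n = 1800×(1−0.0574) = 1697 rpm
ω = 2π×1697/60 = 177.7 rad/s
τ = P_out/ω = 51007/177.7 = 287 N·m

287 N·m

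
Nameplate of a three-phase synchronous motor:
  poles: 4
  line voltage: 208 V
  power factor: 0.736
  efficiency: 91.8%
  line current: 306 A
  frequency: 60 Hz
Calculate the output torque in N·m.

395 N·m

P_in = √3·V·I·cosφ = 1.732 × 208 × 306 × 0.736 = 81135 W
P_out = η·P_in = 0.918 × 81135 = 74482 W
n = n_s = 120×60/4 = 1800 rpm (synchronous)
ω = 2π×1800/60 = 188.5 rad/s
τ = P_out/ω = 74482/188.5 = 395 N·m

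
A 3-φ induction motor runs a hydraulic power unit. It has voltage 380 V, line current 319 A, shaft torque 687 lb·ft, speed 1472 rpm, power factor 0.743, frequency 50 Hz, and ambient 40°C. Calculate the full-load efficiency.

τ = 687 lb·ft × 1.356 = 931.6 N·m
ω = 2π × 1472/60 = 154.1 rad/s; P_out = τω = 931.6 × 154.1 = 143560 W
P_in = √3·V_L·I_L·cosφ = 1.732 × 380 × 319 × 0.743 = 155995 W
η = P_out / P_in = 143560 / 155995 = 0.920 = 92.0%

92.0 %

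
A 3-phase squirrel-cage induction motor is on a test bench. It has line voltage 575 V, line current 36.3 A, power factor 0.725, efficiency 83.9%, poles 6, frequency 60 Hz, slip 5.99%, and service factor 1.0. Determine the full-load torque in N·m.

186 N·m

P_in = √3·V·I·cosφ = 1.732 × 575 × 36.3 × 0.725 = 26210 W
P_out = η·P_in = 0.839 × 26210 = 21990 W
n_s = 120×60/6 = 1200 rpm; n = 1200×(1−0.0599) = 1128 rpm
ω = 2π×1128/60 = 118.1 rad/s
τ = P_out/ω = 21990/118.1 = 186 N·m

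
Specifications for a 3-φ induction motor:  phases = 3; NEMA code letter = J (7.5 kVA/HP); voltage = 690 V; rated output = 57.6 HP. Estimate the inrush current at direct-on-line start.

361 A

S_LR = 7.5 × 57.6 = 432 kVA
I_LR = S_LR/(√3·V_L) = 432000/(1.732×690) = 361 A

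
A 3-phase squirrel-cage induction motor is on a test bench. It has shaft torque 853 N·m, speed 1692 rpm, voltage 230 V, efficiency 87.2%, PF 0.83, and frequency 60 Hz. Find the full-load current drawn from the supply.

524 A

ω = 2π×1692/60 = 177.2 rad/s; P_out = τω = 853 × 177.2 = 151152 W
P_in = P_out / η = 151152 / 0.872 = 173339 W
I_L = P_in / (√3·V_L·cosφ) = 173339 / (1.732 × 230 × 0.83) = 524 A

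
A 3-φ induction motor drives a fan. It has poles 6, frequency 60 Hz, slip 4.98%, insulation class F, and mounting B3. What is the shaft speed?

1140 rpm

n_s = 120f/p = 120×60/6 = 1200 rpm
n = n_s(1 − s) = 1200 × (1 − 0.0498) = 1140 rpm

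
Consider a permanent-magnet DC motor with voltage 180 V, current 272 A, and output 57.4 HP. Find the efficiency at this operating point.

87.5 %

P_out = 57.4 × 746 = 42820 W
P_in = V·I = 180 × 272 = 48960 W
η = P_out / P_in = 42820 / 48960 = 0.875 = 87.5%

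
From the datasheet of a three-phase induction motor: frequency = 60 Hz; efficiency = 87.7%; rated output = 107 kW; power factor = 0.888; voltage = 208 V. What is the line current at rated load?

381 A

P_out = 107 kW = 107000 W
P_in = P_out / η = 107000 / 0.877 = 122007 W
I_L = P_in / (√3·V_L·cosφ) = 122007 / (1.732 × 208 × 0.888) = 381 A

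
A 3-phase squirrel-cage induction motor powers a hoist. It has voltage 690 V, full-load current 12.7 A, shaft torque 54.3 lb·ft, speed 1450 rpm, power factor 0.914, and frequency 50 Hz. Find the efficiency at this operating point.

τ = 54.3 lb·ft × 1.356 = 73.63 N·m
ω = 2π × 1450/60 = 151.8 rad/s; P_out = τω = 73.63 × 151.8 = 11177 W
P_in = √3·V_L·I_L·cosφ = 1.732 × 690 × 12.7 × 0.914 = 13872 W
η = P_out / P_in = 11177 / 13872 = 0.806 = 80.6%

80.6 %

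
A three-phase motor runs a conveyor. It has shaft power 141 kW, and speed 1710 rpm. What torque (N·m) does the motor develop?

787 N·m

ω = 2π × 1710/60 = 179.1 rad/s
τ = P/ω = 141000/179.1 = 787 N·m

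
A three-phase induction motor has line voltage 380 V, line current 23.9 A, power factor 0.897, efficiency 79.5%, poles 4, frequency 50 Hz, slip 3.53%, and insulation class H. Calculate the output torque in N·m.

P_in = √3·V·I·cosφ = 1.732 × 380 × 23.9 × 0.897 = 14110 W
P_out = η·P_in = 0.795 × 14110 = 11217 W
n_s = 120×50/4 = 1500 rpm; n = 1500×(1−0.0353) = 1447 rpm
ω = 2π×1447/60 = 151.5 rad/s
τ = P_out/ω = 11217/151.5 = 74 N·m

74 N·m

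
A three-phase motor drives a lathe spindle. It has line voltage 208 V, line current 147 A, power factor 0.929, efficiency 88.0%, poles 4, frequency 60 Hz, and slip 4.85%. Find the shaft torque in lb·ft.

P_in = √3·V·I·cosφ = 1.732 × 208 × 147 × 0.929 = 49198 W
P_out = η·P_in = 0.88 × 49198 = 43294 W
n_s = 120×60/4 = 1800 rpm; n = 1800×(1−0.0485) = 1713 rpm
ω = 2π×1713/60 = 179.4 rad/s
τ = P_out/ω = 43294/179.4 = 241.3 N·m
In lb·ft: 241.3/1.356 = 178 lb·ft

178 lb·ft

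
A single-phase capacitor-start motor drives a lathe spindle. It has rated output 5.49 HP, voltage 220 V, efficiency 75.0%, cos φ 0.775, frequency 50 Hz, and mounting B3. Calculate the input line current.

32 A

P_out = 5.49 × 746 = 4096 W
P_in = P_out / η = 4096 / 0.750 = 5461 W
I = P_in / (V·cosφ) = 5461 / (220 × 0.775) = 32 A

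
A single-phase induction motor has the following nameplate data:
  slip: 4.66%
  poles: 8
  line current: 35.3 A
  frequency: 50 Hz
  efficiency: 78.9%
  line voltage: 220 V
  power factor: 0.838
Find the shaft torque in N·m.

P_in = V·I·cosφ = 220 × 35.3 × 0.838 = 6508 W
P_out = η·P_in = 0.789 × 6508 = 5135 W
n_s = 120×50/8 = 750 rpm; n = 750×(1−0.0466) = 715 rpm
ω = 2π×715/60 = 74.87 rad/s
τ = P_out/ω = 5135/74.87 = 68.6 N·m

68.6 N·m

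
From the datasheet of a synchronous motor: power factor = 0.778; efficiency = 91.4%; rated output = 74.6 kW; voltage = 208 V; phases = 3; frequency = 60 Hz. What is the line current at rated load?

P_out = 74.6 kW = 74600 W
P_in = P_out / η = 74600 / 0.914 = 81619 W
I_L = P_in / (√3·V_L·cosφ) = 81619 / (1.732 × 208 × 0.778) = 291 A

291 A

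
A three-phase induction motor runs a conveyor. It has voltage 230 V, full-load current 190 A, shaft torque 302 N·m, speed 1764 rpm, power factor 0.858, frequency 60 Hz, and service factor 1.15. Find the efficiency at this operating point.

85.9 %

ω = 2π × 1764/60 = 184.7 rad/s; P_out = τω = 302 × 184.7 = 55779 W
P_in = √3·V_L·I_L·cosφ = 1.732 × 230 × 190 × 0.858 = 64941 W
η = P_out / P_in = 55779 / 64941 = 0.859 = 85.9%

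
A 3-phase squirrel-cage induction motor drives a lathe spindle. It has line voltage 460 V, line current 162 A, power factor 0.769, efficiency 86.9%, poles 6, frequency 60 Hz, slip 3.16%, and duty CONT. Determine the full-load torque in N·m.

P_in = √3·V·I·cosφ = 1.732 × 460 × 162 × 0.769 = 99254 W
P_out = η·P_in = 0.869 × 99254 = 86252 W
n_s = 120×60/6 = 1200 rpm; n = 1200×(1−0.0316) = 1162 rpm
ω = 2π×1162/60 = 121.7 rad/s
τ = P_out/ω = 86252/121.7 = 709 N·m

709 N·m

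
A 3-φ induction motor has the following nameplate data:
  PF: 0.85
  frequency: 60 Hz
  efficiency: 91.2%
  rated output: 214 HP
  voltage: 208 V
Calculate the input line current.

P_out = 214 × 746 = 159644 W
P_in = P_out / η = 159644 / 0.912 = 175048 W
I_L = P_in / (√3·V_L·cosφ) = 175048 / (1.732 × 208 × 0.85) = 572 A

572 A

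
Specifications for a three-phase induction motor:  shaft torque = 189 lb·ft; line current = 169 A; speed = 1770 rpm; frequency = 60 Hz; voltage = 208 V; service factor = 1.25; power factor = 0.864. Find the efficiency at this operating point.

τ = 189 lb·ft × 1.356 = 256.3 N·m
ω = 2π × 1770/60 = 185.4 rad/s; P_out = τω = 256.3 × 185.4 = 47518 W
P_in = √3·V_L·I_L·cosφ = 1.732 × 208 × 169 × 0.864 = 52603 W
η = P_out / P_in = 47518 / 52603 = 0.903 = 90.3%

90.3 %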